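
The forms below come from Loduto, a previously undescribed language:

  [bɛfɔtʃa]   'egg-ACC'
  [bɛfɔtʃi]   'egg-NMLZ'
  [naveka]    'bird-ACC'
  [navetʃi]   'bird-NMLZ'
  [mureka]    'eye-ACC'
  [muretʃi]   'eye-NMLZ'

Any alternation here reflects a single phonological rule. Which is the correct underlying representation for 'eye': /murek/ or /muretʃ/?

In [mureka] and [muretʃi] the final segment of 'eye' alternates: [k] ~ [tʃ].
But 'egg' keeps [tʃ] in both environments ([bɛfɔtʃa], [bɛfɔtʃi]), so there is no rule changing /tʃ/ to [k] before the ACC suffix.
So /k/ is underlying, and a rule of palatalization before a front vowel — /k/ becomes palato-alveolar [tʃ] before a front vowel — gives [tʃ].

/murek/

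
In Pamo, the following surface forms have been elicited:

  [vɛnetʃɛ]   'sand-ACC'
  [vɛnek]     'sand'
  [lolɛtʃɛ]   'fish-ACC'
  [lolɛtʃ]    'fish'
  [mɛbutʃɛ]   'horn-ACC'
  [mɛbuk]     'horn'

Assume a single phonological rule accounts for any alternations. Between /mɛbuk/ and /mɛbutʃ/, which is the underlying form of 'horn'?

In [mɛbutʃɛ] and [mɛbuk] the final segment of 'horn' alternates: [tʃ] ~ [k].
If /tʃ/ were underlying and a rule turned it into [k] in isolation, 'fish' would also alternate; but it has [tʃ] in both [lolɛtʃɛ] and [lolɛtʃ].
Therefore /k/ is basic and [tʃ] is derived by palatalization before a front vowel (/k/ becomes palato-alveolar [tʃ] before a front vowel).

/mɛbuk/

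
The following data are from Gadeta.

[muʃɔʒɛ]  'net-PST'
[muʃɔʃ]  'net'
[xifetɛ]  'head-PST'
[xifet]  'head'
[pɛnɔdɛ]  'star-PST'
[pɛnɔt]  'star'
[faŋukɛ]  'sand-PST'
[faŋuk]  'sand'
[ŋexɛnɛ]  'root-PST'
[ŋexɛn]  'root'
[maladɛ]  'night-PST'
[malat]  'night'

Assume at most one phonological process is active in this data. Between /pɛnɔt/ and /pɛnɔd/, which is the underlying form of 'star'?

/pɛnɔd/

The root 'star' surfaces as [pɛnɔdɛ] and [pɛnɔt], with a stem-final [d] ~ [t] alternation.
But 'head' keeps [t] in both environments ([xifetɛ], [xifet]), so there is no rule changing /t/ to [d] before the PST suffix.
The alternation reflects word-final obstruent devoicing: voiced obstruents become voiceless word-finally. /d/ is underlying.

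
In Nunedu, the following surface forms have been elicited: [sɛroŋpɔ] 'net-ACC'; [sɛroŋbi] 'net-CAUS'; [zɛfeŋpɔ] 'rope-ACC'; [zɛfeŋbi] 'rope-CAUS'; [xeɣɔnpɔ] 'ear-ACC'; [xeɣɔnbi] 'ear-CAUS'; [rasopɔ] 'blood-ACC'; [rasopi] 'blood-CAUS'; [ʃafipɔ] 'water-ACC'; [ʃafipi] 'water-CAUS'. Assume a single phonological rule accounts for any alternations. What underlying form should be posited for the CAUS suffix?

/-bi/

The CAUS morpheme has two allomorphs, [-bi] and [-pi].
By contrast the ACC suffix keeps its initial [p] throughout — that segment must be underlying.
So the underlying form is /-bi/, and voiced stops become voiceless after a vowel.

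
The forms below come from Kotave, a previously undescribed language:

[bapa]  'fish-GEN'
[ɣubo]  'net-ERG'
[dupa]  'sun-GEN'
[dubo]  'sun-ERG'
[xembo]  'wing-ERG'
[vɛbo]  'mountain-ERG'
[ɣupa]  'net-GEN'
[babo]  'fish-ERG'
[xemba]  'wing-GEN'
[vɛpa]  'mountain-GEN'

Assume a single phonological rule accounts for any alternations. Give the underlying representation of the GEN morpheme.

The GEN suffix surfaces as [-ba] and [-pa], depending on the final segment of the stem.
The ERG suffix, which begins with [b], is invariant after every stem; so [b] is not altered by any rule here.
The GEN suffix is therefore /-pa/ underlyingly, with post-nasal voicing: voiceless stops become voiced after a nasal.

/-pa/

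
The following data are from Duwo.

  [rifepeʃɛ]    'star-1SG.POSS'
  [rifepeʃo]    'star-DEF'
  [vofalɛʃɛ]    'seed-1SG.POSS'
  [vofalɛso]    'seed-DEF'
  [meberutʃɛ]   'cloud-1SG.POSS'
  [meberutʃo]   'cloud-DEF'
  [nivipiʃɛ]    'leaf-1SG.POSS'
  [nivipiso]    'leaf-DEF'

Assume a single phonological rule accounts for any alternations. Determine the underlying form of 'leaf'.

/nivipis/

In [nivipiʃɛ] and [nivipiso] the final segment of 'leaf' alternates: [ʃ] ~ [s].
Compare 'star', with invariant [ʃ] in [rifepeʃɛ] and [rifepeʃo]: an analysis with underlying /ʃ/ and a rule producing [s] before the DEF suffix would wrongly predict alternation here too.
The alternation reflects palatalization before a front vowel: /s/ becomes palato-alveolar [ʃ] before a front vowel. /s/ is underlying.
So 'leaf' = /nivipis/.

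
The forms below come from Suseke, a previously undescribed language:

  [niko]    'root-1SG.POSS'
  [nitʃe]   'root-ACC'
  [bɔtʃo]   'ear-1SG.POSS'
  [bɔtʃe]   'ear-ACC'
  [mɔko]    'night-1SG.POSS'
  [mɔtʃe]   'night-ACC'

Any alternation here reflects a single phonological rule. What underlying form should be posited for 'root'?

/nik/

The root 'root' surfaces as [niko] and [nitʃe], with a stem-final [k] ~ [tʃ] alternation.
Compare 'ear', with invariant [tʃ] in [bɔtʃo] and [bɔtʃe]: an analysis with underlying /tʃ/ and a rule producing [k] before the 1SG.POSS suffix would wrongly predict alternation here too.
The alternation reflects palatalization before a front vowel: /k/ becomes palato-alveolar [tʃ] before a front vowel. /k/ is underlying.
Hence 'root' is /nik/ underlyingly.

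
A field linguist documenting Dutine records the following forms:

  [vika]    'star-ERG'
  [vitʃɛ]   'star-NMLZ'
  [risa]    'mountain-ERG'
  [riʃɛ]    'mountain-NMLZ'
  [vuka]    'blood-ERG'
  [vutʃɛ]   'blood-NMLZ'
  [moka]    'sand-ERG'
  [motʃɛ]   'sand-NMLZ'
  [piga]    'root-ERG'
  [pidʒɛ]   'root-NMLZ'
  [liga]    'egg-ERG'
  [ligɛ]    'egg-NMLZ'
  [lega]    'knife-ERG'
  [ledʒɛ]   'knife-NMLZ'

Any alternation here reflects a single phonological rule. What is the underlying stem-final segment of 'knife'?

The stem for 'knife' ends in [g] in [lega] but [dʒ] in [ledʒɛ].
Compare 'egg', with invariant [g] in [liga] and [ligɛ]: an analysis with underlying /g/ and a rule producing [dʒ] before the NMLZ suffix would wrongly predict alternation here too.
Therefore /dʒ/ is basic and [g] is derived by depalatalization (palato-alveolar /tʃ/, /dʒ/ and /ʃ/ become [k], [g] and [s] when no front vowel follows).

/dʒ/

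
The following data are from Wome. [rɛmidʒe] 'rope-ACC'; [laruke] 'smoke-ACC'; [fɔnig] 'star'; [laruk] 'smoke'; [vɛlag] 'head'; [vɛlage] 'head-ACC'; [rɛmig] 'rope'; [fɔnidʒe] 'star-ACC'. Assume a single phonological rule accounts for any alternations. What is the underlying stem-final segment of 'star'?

The root 'star' surfaces as [fɔnidʒe] and [fɔnig], with a stem-final [dʒ] ~ [g] alternation.
Compare 'head', with invariant [g] in [vɛlage] and [vɛlag]: an analysis with underlying /g/ and a rule producing [dʒ] before the ACC suffix would wrongly predict alternation here too.
The underlying segment must be /dʒ/; palato-alveolar /dʒ/ becomes [g] when no front vowel follows, yielding [g] there.

/dʒ/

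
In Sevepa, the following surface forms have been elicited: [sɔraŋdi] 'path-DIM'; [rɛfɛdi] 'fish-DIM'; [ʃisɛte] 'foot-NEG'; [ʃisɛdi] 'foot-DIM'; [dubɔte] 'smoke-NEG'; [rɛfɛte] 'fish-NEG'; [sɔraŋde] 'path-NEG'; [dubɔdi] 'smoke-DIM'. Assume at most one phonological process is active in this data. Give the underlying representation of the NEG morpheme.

/-te/

The NEG suffix surfaces as [-de] and [-te], depending on the final segment of the stem.
By contrast the DIM suffix keeps its initial [d] throughout — that segment must be underlying.
So the underlying form is /-te/, and voiceless stops become voiced after a nasal.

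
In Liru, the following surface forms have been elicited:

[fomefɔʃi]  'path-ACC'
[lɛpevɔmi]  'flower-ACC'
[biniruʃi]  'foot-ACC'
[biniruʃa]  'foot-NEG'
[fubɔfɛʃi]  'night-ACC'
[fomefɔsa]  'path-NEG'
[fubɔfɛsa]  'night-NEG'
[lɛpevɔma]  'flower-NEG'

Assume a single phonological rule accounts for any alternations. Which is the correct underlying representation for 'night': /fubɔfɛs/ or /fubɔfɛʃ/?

In [fubɔfɛʃi] and [fubɔfɛsa] the final segment of 'night' alternates: [ʃ] ~ [s].
The stem 'foot' ([biniruʃi], [biniruʃa]) shows [ʃ] unchanged in both environments, so [ʃ] cannot be basic with [s] derived before the NEG suffix.
So /s/ is underlying, and a rule of palatalization before a front vowel — /s/ becomes palato-alveolar [ʃ] before a front vowel — gives [ʃ].

/fubɔfɛs/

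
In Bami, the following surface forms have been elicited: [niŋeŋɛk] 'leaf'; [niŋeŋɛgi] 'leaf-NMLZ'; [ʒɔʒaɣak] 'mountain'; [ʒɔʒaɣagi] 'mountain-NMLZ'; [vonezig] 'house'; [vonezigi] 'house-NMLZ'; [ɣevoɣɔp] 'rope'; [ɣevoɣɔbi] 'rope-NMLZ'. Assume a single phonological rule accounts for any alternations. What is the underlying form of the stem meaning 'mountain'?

/ʒɔʒaɣak/

'mountain' shows [k] ~ [g] at the end of the stem ([ʒɔʒaɣak] vs [ʒɔʒaɣagi]).
Compare 'house', with invariant [g] in [vonezig] and [vonezigi]: an analysis with underlying /g/ and a rule producing [k] in isolation would wrongly predict alternation here too.
The underlying segment must be /k/; voiceless stops become voiced between vowels, yielding [g] there.
So 'mountain' = /ʒɔʒaɣak/.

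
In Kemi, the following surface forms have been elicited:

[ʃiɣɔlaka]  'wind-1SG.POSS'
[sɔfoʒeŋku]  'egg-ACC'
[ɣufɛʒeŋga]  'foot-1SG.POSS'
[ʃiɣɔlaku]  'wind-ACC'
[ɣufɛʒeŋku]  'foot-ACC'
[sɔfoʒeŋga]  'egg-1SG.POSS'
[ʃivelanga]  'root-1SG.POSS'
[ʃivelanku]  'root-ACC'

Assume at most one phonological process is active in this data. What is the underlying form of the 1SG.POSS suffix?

/-ga/

The 1SG.POSS suffix surfaces as [-ga] and [-ka], depending on the final segment of the stem.
By contrast the ACC suffix keeps its initial [k] throughout — that segment must be underlying.
The 1SG.POSS suffix is therefore /-ga/ underlyingly, with post-vocalic devoicing: voiced stops become voiceless after a vowel.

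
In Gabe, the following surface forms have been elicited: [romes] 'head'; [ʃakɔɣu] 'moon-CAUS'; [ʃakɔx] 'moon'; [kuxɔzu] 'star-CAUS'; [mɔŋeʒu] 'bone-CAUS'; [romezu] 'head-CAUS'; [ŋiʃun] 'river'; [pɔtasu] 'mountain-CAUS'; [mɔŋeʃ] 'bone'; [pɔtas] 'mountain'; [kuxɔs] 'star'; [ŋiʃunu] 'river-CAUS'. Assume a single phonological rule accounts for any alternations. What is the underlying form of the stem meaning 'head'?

/romez/

'head' shows [z] ~ [s] at the end of the stem ([romezu] vs [romes]).
But 'mountain' keeps [s] in both environments ([pɔtasu], [pɔtas]), so there is no rule changing /s/ to [z] before the CAUS suffix.
The underlying segment must be /z/; voiced obstruents become voiceless word-finally, yielding [s] there.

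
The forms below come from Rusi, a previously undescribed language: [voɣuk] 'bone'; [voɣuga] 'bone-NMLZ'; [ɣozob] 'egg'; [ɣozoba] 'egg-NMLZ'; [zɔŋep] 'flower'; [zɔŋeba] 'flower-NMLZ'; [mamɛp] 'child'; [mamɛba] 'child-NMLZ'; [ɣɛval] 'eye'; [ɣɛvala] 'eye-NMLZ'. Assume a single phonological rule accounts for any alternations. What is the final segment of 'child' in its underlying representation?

/p/

The stem for 'child' ends in [p] in [mamɛp] but [b] in [mamɛba].
Compare 'egg', with invariant [b] in [ɣozob] and [ɣozoba]: an analysis with underlying /b/ and a rule producing [p] in isolation would wrongly predict alternation here too.
Therefore /p/ is basic and [b] is derived by intervocalic voicing (voiceless stops become voiced between vowels).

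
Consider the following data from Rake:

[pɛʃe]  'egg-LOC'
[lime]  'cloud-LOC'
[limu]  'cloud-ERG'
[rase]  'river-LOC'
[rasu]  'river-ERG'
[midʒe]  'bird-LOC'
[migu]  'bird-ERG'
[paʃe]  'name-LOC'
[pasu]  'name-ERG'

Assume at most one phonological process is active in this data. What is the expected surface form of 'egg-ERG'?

The root 'name' surfaces as [paʃe] and [pasu], with a stem-final [ʃ] ~ [s] alternation.
But 'river' keeps [s] in both environments ([rase], [rasu]), so there is no rule changing /s/ to [ʃ] before the LOC suffix.
The underlying segment must be /ʃ/; palato-alveolar /dʒ/ and /ʃ/ become [g] and [s] when no front vowel follows, yielding [s] there.
From [pɛʃe] the stem 'egg' is /pɛʃ/; when no front vowel follows this yields [pɛsu].

[pɛsu]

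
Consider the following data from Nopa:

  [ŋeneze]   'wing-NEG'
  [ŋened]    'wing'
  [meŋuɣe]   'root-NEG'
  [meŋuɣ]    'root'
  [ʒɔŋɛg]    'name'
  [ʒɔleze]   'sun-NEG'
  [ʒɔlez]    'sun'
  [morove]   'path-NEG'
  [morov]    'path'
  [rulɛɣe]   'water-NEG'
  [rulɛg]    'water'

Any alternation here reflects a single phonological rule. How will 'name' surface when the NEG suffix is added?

The stem for 'water' ends in [ɣ] in [rulɛɣe] but [g] in [rulɛg].
The stem 'root' ([meŋuɣe], [meŋuɣ]) shows [ɣ] unchanged in both environments, so [ɣ] cannot be basic with [g] derived in isolation.
Therefore /g/ is basic and [ɣ] is derived by intervocalic spirantization (voiced stops become fricatives between vowels).
From [ʒɔŋɛg] the stem 'name' is /ʒɔŋɛg/; between vowels this yields [ʒɔŋɛɣe].

[ʒɔŋɛɣe]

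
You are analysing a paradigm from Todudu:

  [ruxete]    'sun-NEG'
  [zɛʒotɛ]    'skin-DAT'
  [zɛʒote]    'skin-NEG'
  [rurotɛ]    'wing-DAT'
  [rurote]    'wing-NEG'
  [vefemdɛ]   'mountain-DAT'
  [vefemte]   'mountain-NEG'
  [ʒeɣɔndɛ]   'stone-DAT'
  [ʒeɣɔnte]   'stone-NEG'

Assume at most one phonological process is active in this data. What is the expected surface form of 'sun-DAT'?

The DAT morpheme has two allomorphs, [-dɛ] and [-tɛ].
By contrast the NEG suffix keeps its initial [t] throughout — that segment must be underlying.
The DAT suffix is therefore /-dɛ/ underlyingly, with post-vocalic devoicing: voiced stops become voiceless after a vowel.
After 'sun', which ends in a vowel, the suffix surfaces as [-tɛ], giving [ruxetɛ].

[ruxetɛ]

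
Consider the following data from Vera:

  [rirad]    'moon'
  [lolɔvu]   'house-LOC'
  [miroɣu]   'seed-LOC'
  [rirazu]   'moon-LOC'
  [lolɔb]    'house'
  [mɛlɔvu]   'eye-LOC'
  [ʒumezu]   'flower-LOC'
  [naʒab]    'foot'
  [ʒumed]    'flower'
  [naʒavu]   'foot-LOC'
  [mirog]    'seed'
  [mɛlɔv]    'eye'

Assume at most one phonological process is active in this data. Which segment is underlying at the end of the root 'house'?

'house' shows [v] ~ [b] at the end of the stem ([lolɔvu] vs [lolɔb]).
But 'eye' keeps [v] in both environments ([mɛlɔvu], [mɛlɔv]), so there is no rule changing /v/ to [b] in isolation.
So /b/ is underlying, and a rule of intervocalic spirantization — voiced stops become fricatives between vowels — gives [v].

/b/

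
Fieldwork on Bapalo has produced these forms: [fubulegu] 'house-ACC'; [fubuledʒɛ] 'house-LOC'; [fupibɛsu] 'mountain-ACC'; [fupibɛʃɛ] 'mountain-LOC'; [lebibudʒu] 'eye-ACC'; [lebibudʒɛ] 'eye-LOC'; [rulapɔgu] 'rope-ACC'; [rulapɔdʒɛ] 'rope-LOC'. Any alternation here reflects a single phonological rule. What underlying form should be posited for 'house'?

/fubuleg/

The stem for 'house' ends in [g] in [fubulegu] but [dʒ] in [fubuledʒɛ].
If /dʒ/ were underlying and a rule turned it into [g] before the ACC suffix, 'eye' would also alternate; but it has [dʒ] in both [lebibudʒu] and [lebibudʒɛ].
So /g/ is underlying, and a rule of palatalization before a front vowel — /g/ and /s/ become palato-alveolar [dʒ] and [ʃ] before a front vowel — gives [dʒ].
The underlying form of 'house' is therefore /fubuleg/.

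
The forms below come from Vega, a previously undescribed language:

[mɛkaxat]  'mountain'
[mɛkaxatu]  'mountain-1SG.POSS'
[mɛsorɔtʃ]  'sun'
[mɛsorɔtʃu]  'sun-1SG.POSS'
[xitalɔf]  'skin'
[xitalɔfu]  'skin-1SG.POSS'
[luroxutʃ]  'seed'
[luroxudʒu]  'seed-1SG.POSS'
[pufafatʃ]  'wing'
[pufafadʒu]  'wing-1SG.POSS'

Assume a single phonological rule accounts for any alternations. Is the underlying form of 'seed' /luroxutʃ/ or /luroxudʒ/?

The stem for 'seed' ends in [tʃ] in [luroxutʃ] but [dʒ] in [luroxudʒu].
The stem 'sun' ([mɛsorɔtʃ], [mɛsorɔtʃu]) shows [tʃ] unchanged in both environments, so [tʃ] cannot be basic with [dʒ] derived before the 1SG.POSS suffix.
The alternation reflects word-final obstruent devoicing: voiced obstruents become voiceless word-finally. /dʒ/ is underlying.

/luroxudʒ/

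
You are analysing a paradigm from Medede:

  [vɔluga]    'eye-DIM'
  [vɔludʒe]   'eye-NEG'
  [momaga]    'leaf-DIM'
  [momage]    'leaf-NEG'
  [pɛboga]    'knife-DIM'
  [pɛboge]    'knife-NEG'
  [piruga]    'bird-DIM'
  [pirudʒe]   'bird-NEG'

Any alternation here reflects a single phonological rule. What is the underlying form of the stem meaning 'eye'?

/vɔludʒ/

'eye' shows [g] ~ [dʒ] at the end of the stem ([vɔluga] vs [vɔludʒe]).
The stem 'leaf' ([momaga], [momage]) shows [g] unchanged in both environments, so [g] cannot be basic with [dʒ] derived before the NEG suffix.
The underlying segment must be /dʒ/; palato-alveolar /dʒ/ becomes [g] when no front vowel follows, yielding [g] there.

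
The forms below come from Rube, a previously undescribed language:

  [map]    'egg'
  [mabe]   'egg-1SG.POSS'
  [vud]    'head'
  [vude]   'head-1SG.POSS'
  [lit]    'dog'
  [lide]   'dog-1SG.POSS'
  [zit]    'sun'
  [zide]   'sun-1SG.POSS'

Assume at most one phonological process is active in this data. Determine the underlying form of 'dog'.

/lit/

In [lit] and [lide] the final segment of 'dog' alternates: [t] ~ [d].
Compare 'head', with invariant [d] in [vud] and [vude]: an analysis with underlying /d/ and a rule producing [t] in isolation would wrongly predict alternation here too.
The underlying segment must be /t/; voiceless stops become voiced between vowels, yielding [d] there.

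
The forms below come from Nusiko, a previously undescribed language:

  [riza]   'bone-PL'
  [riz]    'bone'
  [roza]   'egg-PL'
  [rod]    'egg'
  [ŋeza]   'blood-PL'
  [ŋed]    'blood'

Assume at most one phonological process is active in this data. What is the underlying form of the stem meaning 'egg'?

'egg' shows [z] ~ [d] at the end of the stem ([roza] vs [rod]).
The stem 'bone' ([riza], [riz]) shows [z] unchanged in both environments, so [z] cannot be basic with [d] derived in isolation.
So /d/ is underlying, and a rule of intervocalic spirantization — voiced stops become fricatives between vowels — gives [z].
The underlying form of 'egg' is therefore /rod/.

/rod/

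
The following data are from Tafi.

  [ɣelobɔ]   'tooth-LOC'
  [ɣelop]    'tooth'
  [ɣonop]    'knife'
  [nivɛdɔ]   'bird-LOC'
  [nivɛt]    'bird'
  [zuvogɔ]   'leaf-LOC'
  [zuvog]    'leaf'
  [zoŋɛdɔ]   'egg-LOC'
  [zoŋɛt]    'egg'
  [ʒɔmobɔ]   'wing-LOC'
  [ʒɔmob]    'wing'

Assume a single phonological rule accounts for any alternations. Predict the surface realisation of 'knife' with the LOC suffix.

'tooth' shows [b] ~ [p] at the end of the stem ([ɣelobɔ] vs [ɣelop]).
But 'wing' keeps [b] in both environments ([ʒɔmobɔ], [ʒɔmob]), so there is no rule changing /b/ to [p] in isolation.
The underlying segment must be /p/; voiceless stops become voiced between vowels, yielding [b] there.
The one attested form of 'knife', [ɣonop], shows underlying /ɣonop/. Applying the same rule between vowels gives [ɣonobɔ].

[ɣonobɔ]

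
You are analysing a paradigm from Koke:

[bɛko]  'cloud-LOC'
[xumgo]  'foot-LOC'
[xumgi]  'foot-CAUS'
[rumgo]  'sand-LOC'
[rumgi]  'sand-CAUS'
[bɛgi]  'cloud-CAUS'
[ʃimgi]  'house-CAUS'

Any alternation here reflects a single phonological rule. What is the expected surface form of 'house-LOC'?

The LOC suffix surfaces as [-go] and [-ko], depending on the final segment of the stem.
By contrast the CAUS suffix keeps its initial [g] throughout — that segment must be underlying.
The LOC suffix is therefore /-ko/ underlyingly, with post-nasal voicing: voiceless stops become voiced after a nasal.
After 'house', which ends in a nasal, the suffix surfaces as [-go], giving [ʃimgo].

[ʃimgo]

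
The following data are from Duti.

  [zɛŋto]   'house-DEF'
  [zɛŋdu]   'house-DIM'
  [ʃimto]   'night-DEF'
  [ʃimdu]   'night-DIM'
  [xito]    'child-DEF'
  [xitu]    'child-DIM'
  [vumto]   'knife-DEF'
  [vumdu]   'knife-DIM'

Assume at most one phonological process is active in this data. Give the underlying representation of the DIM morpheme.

The DIM morpheme has two allomorphs, [-du] and [-tu].
By contrast the DEF suffix keeps its initial [t] throughout — that segment must be underlying.
So the underlying form is /-du/, and voiced stops become voiceless after a vowel.

/-du/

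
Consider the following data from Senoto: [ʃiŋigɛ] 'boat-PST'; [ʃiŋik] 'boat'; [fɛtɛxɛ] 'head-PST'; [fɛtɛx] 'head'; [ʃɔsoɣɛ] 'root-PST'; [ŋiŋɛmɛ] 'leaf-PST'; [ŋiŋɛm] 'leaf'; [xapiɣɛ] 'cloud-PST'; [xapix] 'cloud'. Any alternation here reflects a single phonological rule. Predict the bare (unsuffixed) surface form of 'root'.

[ʃɔsox]

The root 'cloud' surfaces as [xapiɣɛ] and [xapix], with a stem-final [ɣ] ~ [x] alternation.
But 'head' keeps [x] in both environments ([fɛtɛxɛ], [fɛtɛx]), so there is no rule changing /x/ to [ɣ] before the PST suffix.
The underlying segment must be /ɣ/; voiced obstruents become voiceless word-finally, yielding [x] there.
From [ʃɔsoɣɛ] the stem 'root' is /ʃɔsoɣ/; word-finally this yields [ʃɔsox].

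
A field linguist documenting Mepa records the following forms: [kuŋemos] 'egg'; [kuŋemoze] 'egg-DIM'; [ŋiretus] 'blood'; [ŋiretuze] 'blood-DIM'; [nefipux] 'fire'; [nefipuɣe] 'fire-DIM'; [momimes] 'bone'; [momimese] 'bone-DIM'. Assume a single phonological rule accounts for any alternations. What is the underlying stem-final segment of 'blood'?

In [ŋiretus] and [ŋiretuze] the final segment of 'blood' alternates: [s] ~ [z].
But 'bone' keeps [s] in both environments ([momimes], [momimese]), so there is no rule changing /s/ to [z] before the DIM suffix.
The alternation reflects word-final obstruent devoicing: voiced obstruents become voiceless word-finally. /z/ is underlying.

/z/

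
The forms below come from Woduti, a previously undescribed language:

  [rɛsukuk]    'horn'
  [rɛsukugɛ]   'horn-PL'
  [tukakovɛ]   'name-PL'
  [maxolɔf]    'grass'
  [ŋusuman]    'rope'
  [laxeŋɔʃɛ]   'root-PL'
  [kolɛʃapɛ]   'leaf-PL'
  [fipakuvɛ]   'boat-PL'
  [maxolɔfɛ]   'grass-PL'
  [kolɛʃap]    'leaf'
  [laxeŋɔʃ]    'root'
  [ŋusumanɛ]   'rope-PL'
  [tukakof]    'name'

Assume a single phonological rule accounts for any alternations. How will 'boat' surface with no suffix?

[fipakuf]

The stem for 'name' ends in [f] in [tukakof] but [v] in [tukakovɛ].
If /f/ were underlying and a rule turned it into [v] before the PL suffix, 'grass' would also alternate; but it has [f] in both [maxolɔf] and [maxolɔfɛ].
Therefore /v/ is basic and [f] is derived by word-final obstruent devoicing (voiced obstruents become voiceless word-finally).
From [fipakuvɛ] the stem 'boat' is /fipakuv/; word-finally this yields [fipakuf].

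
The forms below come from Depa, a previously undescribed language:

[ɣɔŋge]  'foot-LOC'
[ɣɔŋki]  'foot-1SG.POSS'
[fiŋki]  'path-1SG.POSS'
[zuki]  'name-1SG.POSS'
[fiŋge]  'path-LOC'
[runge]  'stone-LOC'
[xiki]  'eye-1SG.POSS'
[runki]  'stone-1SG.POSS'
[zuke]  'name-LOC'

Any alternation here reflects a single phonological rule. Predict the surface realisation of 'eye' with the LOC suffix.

[xike]

The LOC morpheme has two allomorphs, [-ge] and [-ke].
The 1SG.POSS suffix, which begins with [k], is invariant after every stem; so [k] is not altered by any rule here.
So the underlying form is /-ge/, and voiced stops become voiceless after a vowel.
After 'eye', which ends in a vowel, the suffix surfaces as [-ke], giving [xike].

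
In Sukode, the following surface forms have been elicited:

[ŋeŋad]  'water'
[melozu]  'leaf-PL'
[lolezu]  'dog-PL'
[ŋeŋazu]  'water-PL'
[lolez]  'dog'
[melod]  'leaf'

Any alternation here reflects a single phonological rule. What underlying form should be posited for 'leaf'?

In [melozu] and [melod] the final segment of 'leaf' alternates: [z] ~ [d].
But 'dog' keeps [z] in both environments ([lolezu], [lolez]), so there is no rule changing /z/ to [d] in isolation.
Therefore /d/ is basic and [z] is derived by intervocalic spirantization (voiced stops become fricatives between vowels).
Hence 'leaf' is /melod/ underlyingly.

/melod/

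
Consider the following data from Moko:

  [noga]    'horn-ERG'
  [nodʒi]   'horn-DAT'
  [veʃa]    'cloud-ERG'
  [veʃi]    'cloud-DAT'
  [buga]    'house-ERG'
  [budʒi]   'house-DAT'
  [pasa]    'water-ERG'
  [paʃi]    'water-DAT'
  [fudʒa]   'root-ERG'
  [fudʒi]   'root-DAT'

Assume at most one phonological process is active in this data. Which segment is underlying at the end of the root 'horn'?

The root 'horn' surfaces as [noga] and [nodʒi], with a stem-final [g] ~ [dʒ] alternation.
The stem 'root' ([fudʒa], [fudʒi]) shows [dʒ] unchanged in both environments, so [dʒ] cannot be basic with [g] derived before the ERG suffix.
The underlying segment must be /g/; /g/ and /s/ become palato-alveolar [dʒ] and [ʃ] before a front vowel, yielding [dʒ] there.

/g/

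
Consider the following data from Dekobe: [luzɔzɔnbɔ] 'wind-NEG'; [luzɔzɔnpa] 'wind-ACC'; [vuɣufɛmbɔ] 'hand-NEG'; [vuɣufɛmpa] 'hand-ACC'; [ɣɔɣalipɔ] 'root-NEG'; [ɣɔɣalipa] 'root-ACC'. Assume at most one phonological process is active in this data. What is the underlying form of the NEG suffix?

The NEG morpheme has two allomorphs, [-bɔ] and [-pɔ].
By contrast the ACC suffix keeps its initial [p] throughout — that segment must be underlying.
The NEG suffix is therefore /-bɔ/ underlyingly, with post-vocalic devoicing: voiced stops become voiceless after a vowel.

/-bɔ/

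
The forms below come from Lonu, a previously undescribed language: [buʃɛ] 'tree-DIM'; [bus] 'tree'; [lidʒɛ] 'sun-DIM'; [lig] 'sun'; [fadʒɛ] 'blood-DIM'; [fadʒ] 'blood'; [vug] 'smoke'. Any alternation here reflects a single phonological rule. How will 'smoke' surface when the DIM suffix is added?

[vudʒɛ]

The stem for 'sun' ends in [dʒ] in [lidʒɛ] but [g] in [lig].
Compare 'blood', with invariant [dʒ] in [fadʒɛ] and [fadʒ]: an analysis with underlying /dʒ/ and a rule producing [g] in isolation would wrongly predict alternation here too.
The alternation reflects palatalization before a front vowel: /g/ and /s/ become palato-alveolar [dʒ] and [ʃ] before a front vowel. /g/ is underlying.
From [vug] the stem 'smoke' is /vug/; before a front vowel this yields [vudʒɛ].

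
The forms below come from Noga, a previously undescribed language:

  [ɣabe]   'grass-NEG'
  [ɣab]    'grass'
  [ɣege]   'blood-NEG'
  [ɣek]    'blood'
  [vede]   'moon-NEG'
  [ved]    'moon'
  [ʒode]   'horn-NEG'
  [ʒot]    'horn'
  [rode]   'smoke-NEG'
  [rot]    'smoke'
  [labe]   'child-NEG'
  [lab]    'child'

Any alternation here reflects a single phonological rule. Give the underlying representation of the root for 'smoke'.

The root 'smoke' surfaces as [rode] and [rot], with a stem-final [d] ~ [t] alternation.
Compare 'moon', with invariant [d] in [vede] and [ved]: an analysis with underlying /d/ and a rule producing [t] in isolation would wrongly predict alternation here too.
The underlying segment must be /t/; voiceless stops become voiced between vowels, yielding [d] there.

/rot/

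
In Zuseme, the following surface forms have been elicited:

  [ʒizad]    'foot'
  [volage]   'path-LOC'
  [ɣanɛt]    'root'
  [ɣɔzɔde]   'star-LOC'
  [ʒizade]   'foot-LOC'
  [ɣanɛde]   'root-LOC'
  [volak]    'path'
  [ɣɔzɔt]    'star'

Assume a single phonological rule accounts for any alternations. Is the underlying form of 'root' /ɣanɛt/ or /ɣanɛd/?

/ɣanɛt/

In [ɣanɛde] and [ɣanɛt] the final segment of 'root' alternates: [d] ~ [t].
If /d/ were underlying and a rule turned it into [t] in isolation, 'foot' would also alternate; but it has [d] in both [ʒizade] and [ʒizad].
The underlying segment must be /t/; voiceless stops become voiced between vowels, yielding [d] there.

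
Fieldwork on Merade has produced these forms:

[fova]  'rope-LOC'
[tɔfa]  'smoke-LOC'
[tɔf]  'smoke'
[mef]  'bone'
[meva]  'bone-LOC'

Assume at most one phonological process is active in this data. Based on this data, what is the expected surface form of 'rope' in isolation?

The stem for 'bone' ends in [f] in [mef] but [v] in [meva].
Compare 'smoke', with invariant [f] in [tɔf] and [tɔfa]: an analysis with underlying /f/ and a rule producing [v] before the LOC suffix would wrongly predict alternation here too.
Therefore /v/ is basic and [f] is derived by word-final obstruent devoicing (voiced obstruents become voiceless word-finally).
The one attested form of 'rope', [fova], shows underlying /fov/. Applying the same rule word-finally gives [fof].

[fof]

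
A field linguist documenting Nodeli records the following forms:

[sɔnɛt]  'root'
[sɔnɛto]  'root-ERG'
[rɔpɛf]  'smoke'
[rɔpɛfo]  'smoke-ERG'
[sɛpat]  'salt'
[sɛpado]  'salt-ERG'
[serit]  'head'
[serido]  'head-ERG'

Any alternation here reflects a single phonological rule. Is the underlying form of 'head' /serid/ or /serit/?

/serid/

'head' shows [t] ~ [d] at the end of the stem ([serit] vs [serido]).
If /t/ were underlying and a rule turned it into [d] before the ERG suffix, 'root' would also alternate; but it has [t] in both [sɔnɛt] and [sɔnɛto].
The underlying segment must be /d/; voiced obstruents become voiceless word-finally, yielding [t] there.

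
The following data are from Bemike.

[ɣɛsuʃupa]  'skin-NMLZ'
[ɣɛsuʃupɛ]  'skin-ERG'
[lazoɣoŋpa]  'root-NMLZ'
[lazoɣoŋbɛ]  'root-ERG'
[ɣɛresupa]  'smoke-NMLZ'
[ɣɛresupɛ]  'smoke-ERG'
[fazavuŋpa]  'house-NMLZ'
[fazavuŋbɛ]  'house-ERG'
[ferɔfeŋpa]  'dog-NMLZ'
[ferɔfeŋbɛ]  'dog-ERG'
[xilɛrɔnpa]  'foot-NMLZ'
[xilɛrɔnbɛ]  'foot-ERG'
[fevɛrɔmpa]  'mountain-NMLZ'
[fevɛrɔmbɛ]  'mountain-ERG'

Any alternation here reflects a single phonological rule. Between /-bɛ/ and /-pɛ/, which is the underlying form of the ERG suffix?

The ERG suffix surfaces as [-bɛ] and [-pɛ], depending on the final segment of the stem.
By contrast the NMLZ suffix keeps its initial [p] throughout — that segment must be underlying.
The ERG suffix is therefore /-bɛ/ underlyingly, with post-vocalic devoicing: voiced stops become voiceless after a vowel.

/-bɛ/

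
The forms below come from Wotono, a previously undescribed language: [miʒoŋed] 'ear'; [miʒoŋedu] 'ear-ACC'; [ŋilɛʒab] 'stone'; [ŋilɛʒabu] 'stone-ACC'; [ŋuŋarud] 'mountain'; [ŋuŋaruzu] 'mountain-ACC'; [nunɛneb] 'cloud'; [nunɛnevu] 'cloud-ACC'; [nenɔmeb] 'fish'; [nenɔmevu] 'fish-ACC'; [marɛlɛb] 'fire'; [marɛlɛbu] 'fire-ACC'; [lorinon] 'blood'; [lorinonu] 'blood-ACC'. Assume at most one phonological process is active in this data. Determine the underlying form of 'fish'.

/nenɔmev/

'fish' shows [b] ~ [v] at the end of the stem ([nenɔmeb] vs [nenɔmevu]).
But 'fire' keeps [b] in both environments ([marɛlɛb], [marɛlɛbu]), so there is no rule changing /b/ to [v] before the ACC suffix.
The alternation reflects word-final hardening: voiced fricatives become stops word-finally. /v/ is underlying.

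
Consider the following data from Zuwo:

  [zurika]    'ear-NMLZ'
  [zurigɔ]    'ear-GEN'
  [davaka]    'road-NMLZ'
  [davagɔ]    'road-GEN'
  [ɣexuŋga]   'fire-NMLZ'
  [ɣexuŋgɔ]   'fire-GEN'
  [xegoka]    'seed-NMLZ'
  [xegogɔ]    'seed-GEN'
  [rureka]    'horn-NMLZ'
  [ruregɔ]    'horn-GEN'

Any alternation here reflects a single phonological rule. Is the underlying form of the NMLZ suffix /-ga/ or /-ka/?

The NMLZ morpheme has two allomorphs, [-ga] and [-ka].
By contrast the GEN suffix keeps its initial [g] throughout — that segment must be underlying.
The NMLZ suffix is therefore /-ka/ underlyingly, with post-nasal voicing: voiceless stops become voiced after a nasal.

/-ka/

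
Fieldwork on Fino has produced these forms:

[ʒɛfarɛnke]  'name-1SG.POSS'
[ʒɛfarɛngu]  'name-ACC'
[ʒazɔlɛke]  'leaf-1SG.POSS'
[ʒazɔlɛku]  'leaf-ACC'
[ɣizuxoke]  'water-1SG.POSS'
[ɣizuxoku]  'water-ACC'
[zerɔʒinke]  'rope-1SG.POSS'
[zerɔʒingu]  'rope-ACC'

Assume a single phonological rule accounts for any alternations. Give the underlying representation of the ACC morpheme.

/-gu/

The ACC morpheme has two allomorphs, [-gu] and [-ku].
The 1SG.POSS suffix, which begins with [k], is invariant after every stem; so [k] is not altered by any rule here.
The ACC suffix is therefore /-gu/ underlyingly, with post-vocalic devoicing: voiced stops become voiceless after a vowel.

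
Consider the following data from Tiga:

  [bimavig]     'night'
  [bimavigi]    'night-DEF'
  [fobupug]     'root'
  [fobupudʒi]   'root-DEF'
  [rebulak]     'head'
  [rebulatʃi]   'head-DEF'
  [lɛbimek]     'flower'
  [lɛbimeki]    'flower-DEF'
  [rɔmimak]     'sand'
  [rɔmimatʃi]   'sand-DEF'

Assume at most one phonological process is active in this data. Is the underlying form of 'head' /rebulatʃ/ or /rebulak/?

The root 'head' surfaces as [rebulak] and [rebulatʃi], with a stem-final [k] ~ [tʃ] alternation.
But 'flower' keeps [k] in both environments ([lɛbimek], [lɛbimeki]), so there is no rule changing /k/ to [tʃ] before the DEF suffix.
So /tʃ/ is underlying, and a rule of depalatalization — palato-alveolar /tʃ/ and /dʒ/ become [k] and [g] when no front vowel follows — gives [k].

/rebulatʃ/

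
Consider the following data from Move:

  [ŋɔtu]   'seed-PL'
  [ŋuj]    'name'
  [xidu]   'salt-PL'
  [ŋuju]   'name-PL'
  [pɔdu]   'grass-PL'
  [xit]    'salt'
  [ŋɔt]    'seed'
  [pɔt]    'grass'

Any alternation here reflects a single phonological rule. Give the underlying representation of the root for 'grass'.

In [pɔt] and [pɔdu] the final segment of 'grass' alternates: [t] ~ [d].
But 'seed' keeps [t] in both environments ([ŋɔt], [ŋɔtu]), so there is no rule changing /t/ to [d] before the PL suffix.
Therefore /d/ is basic and [t] is derived by word-final obstruent devoicing (voiced obstruents become voiceless word-finally).
Hence 'grass' is /pɔd/ underlyingly.

/pɔd/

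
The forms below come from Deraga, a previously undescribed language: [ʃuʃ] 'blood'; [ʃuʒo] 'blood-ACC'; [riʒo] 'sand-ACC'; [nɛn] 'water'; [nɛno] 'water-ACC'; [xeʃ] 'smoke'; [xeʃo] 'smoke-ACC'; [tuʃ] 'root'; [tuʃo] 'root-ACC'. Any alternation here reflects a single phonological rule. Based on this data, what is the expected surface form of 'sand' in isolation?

The stem for 'blood' ends in [ʃ] in [ʃuʃ] but [ʒ] in [ʃuʒo].
But 'root' keeps [ʃ] in both environments ([tuʃ], [tuʃo]), so there is no rule changing /ʃ/ to [ʒ] before the ACC suffix.
The alternation reflects word-final obstruent devoicing: voiced obstruents become voiceless word-finally. /ʒ/ is underlying.
From [riʒo] the stem 'sand' is /riʒ/; word-finally this yields [riʃ].

[riʃ]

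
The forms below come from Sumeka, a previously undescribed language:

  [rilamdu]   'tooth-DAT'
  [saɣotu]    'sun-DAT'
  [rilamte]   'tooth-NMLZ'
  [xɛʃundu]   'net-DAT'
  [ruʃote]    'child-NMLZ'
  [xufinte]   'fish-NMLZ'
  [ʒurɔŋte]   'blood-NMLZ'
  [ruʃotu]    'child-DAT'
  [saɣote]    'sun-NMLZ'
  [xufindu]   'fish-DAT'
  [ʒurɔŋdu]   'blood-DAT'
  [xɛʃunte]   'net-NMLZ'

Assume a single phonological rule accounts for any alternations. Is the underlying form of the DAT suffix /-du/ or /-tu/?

/-du/

The DAT suffix surfaces as [-du] and [-tu], depending on the final segment of the stem.
By contrast the NMLZ suffix keeps its initial [t] throughout — that segment must be underlying.
So the underlying form is /-du/, and voiced stops become voiceless after a vowel.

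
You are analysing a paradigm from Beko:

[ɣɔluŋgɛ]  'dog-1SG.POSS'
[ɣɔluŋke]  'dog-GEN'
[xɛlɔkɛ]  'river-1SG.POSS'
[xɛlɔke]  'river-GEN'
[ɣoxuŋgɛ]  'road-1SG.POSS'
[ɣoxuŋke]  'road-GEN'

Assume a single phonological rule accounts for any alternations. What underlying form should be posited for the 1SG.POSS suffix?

/-gɛ/

The 1SG.POSS suffix surfaces as [-gɛ] and [-kɛ], depending on the final segment of the stem.
The GEN suffix, which begins with [k], is invariant after every stem; so [k] is not altered by any rule here.
So the underlying form is /-gɛ/, and voiced stops become voiceless after a vowel.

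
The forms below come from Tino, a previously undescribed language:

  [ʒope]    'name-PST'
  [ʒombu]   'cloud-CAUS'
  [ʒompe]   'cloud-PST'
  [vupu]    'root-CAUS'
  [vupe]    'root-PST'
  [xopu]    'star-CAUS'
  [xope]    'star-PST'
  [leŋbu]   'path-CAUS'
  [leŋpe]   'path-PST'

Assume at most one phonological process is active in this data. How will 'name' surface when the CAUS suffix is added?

[ʒopu]

The CAUS suffix surfaces as [-bu] and [-pu], depending on the final segment of the stem.
By contrast the PST suffix keeps its initial [p] throughout — that segment must be underlying.
The CAUS suffix is therefore /-bu/ underlyingly, with post-vocalic devoicing: voiced stops become voiceless after a vowel.
After 'name', which ends in a vowel, the suffix surfaces as [-pu], giving [ʒopu].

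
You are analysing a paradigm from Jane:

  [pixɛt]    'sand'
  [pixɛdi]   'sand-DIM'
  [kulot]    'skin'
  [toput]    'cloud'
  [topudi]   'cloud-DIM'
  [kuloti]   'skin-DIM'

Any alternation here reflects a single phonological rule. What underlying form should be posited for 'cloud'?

/topud/

'cloud' shows [d] ~ [t] at the end of the stem ([topudi] vs [toput]).
But 'skin' keeps [t] in both environments ([kuloti], [kulot]), so there is no rule changing /t/ to [d] before the DIM suffix.
The underlying segment must be /d/; voiced obstruents become voiceless word-finally, yielding [t] there.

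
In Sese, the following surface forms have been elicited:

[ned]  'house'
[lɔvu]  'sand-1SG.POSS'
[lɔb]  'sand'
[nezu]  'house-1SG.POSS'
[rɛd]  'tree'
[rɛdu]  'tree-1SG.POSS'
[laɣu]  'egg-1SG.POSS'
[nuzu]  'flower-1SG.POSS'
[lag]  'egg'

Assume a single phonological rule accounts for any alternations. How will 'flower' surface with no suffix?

In [nezu] and [ned] the final segment of 'house' alternates: [z] ~ [d].
If /d/ were underlying and a rule turned it into [z] before the 1SG.POSS suffix, 'tree' would also alternate; but it has [d] in both [rɛdu] and [rɛd].
Therefore /z/ is basic and [d] is derived by word-final hardening (voiced fricatives become stops word-finally).
The one attested form of 'flower', [nuzu], shows underlying /nuz/. Applying the same rule word-finally gives [nud].

[nud]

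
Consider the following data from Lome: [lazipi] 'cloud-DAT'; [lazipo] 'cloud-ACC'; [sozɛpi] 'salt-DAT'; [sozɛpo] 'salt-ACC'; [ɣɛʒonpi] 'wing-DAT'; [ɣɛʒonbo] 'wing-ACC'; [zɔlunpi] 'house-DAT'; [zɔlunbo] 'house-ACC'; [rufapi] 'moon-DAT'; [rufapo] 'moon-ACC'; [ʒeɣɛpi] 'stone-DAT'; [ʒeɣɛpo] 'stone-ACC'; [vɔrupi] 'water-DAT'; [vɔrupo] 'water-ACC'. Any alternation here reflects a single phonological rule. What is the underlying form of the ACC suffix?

/-bo/

The ACC suffix surfaces as [-bo] and [-po], depending on the final segment of the stem.
The DAT suffix, which begins with [p], is invariant after every stem; so [p] is not altered by any rule here.
So the underlying form is /-bo/, and voiced stops become voiceless after a vowel.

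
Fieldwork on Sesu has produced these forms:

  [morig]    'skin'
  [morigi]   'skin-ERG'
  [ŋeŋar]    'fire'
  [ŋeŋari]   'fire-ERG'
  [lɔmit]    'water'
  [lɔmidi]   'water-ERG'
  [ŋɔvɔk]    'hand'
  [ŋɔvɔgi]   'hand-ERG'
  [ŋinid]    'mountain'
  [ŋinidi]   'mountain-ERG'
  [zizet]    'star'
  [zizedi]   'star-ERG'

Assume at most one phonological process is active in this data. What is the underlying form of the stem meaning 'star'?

/zizet/

The stem for 'star' ends in [t] in [zizet] but [d] in [zizedi].
The stem 'mountain' ([ŋinid], [ŋinidi]) shows [d] unchanged in both environments, so [d] cannot be basic with [t] derived in isolation.
So /t/ is underlying, and a rule of intervocalic voicing — voiceless stops become voiced between vowels — gives [d].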